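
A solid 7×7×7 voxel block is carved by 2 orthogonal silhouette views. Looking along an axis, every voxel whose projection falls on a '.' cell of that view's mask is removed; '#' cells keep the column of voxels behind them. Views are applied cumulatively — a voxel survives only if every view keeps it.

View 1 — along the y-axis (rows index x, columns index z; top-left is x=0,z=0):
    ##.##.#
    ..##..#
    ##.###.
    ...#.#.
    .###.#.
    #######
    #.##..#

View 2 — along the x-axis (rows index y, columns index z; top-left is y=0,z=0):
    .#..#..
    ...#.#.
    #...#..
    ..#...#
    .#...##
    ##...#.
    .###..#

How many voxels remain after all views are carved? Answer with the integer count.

initial block: 7^3 = 343
carve view 1 (along y, XZ-mask fill 30/49): 210 voxels remain
carve view 2 (along x, YZ-mask fill 18/49): 76 voxels remain

remaining voxels: 76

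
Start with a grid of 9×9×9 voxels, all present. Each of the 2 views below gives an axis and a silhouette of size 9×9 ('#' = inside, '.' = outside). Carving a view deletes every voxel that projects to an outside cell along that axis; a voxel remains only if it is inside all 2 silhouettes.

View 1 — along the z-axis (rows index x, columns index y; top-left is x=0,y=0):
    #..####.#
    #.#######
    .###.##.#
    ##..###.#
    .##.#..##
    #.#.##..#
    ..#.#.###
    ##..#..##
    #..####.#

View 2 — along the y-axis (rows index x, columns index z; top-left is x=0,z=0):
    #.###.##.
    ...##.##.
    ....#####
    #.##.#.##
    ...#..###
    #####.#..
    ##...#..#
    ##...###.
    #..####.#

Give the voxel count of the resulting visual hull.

initial block: 9^3 = 729
step 1: project along z, AND mask (52/81) → |grid| = 468
step 2: project along y, AND mask (46/81) → |grid| = 265

voxel count = 265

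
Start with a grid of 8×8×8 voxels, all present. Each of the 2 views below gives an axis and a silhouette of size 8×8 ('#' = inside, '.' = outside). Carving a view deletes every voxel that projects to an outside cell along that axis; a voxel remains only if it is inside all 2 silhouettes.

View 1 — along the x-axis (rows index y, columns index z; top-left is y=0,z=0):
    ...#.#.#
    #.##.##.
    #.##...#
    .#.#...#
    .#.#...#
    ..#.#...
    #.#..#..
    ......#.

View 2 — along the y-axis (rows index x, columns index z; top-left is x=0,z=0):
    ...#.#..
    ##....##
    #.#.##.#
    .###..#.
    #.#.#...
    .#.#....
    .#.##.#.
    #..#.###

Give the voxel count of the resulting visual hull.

initial block: 8^3 = 512
carve view 1 (along x, YZ-mask fill 24/64): 192 voxels remain
carve view 2 (along y, XZ-mask fill 29/64): 89 voxels remain

remaining voxels: 89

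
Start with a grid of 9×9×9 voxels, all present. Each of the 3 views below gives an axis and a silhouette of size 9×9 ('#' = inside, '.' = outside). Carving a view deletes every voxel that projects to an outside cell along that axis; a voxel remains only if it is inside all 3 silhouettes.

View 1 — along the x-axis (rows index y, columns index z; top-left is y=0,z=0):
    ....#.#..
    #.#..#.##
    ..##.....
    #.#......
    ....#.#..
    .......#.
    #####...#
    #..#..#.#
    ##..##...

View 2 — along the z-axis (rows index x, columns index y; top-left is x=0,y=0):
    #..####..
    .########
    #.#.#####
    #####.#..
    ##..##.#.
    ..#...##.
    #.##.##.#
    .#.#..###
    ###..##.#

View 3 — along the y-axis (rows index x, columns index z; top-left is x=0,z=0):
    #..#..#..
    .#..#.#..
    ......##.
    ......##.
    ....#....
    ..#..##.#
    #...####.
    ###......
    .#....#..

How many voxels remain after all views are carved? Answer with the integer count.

voxel count = 48

initial block: 9^3 = 729
V1 x: intersect with YZ mask (28 set) -- 252 left
V2 z: intersect with XY mask (51 set) -- 163 left
V3 y: intersect with XZ mask (25 set) -- 48 left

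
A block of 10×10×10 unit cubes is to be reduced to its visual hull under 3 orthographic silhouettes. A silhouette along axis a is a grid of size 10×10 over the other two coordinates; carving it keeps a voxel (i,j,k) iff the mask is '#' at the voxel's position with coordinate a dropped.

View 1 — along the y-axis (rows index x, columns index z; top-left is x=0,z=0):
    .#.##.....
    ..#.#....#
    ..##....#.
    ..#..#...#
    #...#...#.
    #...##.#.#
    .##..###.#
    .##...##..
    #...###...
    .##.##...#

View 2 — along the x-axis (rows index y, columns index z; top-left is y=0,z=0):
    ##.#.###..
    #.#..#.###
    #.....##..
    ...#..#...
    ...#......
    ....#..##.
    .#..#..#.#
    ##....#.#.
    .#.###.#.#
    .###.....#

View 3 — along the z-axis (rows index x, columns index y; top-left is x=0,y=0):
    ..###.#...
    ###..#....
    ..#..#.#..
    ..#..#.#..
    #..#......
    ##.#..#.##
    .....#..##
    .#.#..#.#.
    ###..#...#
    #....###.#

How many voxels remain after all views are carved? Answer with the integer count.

start: 10×10×10 = 1000 voxels
step 1: project along y, AND mask (39/100) → |grid| = 390
step 2: project along x, AND mask (39/100) → |grid| = 143
step 3: project along z, AND mask (39/100) → |grid| = 58

|visual hull| = 58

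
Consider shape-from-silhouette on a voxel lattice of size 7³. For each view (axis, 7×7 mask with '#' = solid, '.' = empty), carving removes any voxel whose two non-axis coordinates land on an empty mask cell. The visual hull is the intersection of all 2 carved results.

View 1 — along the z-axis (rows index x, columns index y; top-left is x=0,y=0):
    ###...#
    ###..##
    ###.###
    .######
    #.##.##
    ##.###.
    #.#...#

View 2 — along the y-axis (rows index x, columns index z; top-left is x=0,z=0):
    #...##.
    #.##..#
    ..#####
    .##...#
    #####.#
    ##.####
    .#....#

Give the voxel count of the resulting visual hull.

|visual hull| = 146

initial block: 7^3 = 343
[1] z-view keeps 34 columns → grid now 238
[2] y-view keeps 29 columns → grid now 146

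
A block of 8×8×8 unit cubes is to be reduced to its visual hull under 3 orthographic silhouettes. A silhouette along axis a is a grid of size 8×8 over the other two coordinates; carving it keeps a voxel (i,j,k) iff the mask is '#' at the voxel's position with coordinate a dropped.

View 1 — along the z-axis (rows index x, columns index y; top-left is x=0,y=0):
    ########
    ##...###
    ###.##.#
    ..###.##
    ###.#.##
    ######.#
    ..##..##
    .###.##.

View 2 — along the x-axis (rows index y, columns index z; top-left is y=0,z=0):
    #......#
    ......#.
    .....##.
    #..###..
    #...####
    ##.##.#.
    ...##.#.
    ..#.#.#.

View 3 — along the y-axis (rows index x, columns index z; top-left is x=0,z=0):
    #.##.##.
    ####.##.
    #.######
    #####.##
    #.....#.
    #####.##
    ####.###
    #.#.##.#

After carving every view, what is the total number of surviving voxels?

full grid |V| = 512
V1 z: intersect with XY mask (46 set) -- 368 left
V2 x: intersect with YZ mask (25 set) -- 139 left
V3 y: intersect with XZ mask (46 set) -- 100 left

voxel count = 100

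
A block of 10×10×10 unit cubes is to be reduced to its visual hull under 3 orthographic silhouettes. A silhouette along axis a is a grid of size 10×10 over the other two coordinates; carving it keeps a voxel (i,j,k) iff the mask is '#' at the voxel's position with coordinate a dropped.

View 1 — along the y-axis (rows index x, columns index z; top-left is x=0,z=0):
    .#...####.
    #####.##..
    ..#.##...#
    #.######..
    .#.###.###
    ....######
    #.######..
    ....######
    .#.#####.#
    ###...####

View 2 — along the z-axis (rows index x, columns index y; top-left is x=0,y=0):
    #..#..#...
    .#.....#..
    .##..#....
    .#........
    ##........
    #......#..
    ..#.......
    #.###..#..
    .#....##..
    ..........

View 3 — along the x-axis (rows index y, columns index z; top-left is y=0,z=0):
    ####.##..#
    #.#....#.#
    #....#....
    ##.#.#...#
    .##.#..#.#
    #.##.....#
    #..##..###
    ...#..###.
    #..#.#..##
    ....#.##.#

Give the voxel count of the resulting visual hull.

remaining voxels: 56

initial block: 10^3 = 1000
carve view 1 (along y, XZ-mask fill 63/100): 630 voxels remain
carve view 2 (along z, XY-mask fill 22/100): 132 voxels remain
carve view 3 (along x, YZ-mask fill 46/100): 56 voxels remain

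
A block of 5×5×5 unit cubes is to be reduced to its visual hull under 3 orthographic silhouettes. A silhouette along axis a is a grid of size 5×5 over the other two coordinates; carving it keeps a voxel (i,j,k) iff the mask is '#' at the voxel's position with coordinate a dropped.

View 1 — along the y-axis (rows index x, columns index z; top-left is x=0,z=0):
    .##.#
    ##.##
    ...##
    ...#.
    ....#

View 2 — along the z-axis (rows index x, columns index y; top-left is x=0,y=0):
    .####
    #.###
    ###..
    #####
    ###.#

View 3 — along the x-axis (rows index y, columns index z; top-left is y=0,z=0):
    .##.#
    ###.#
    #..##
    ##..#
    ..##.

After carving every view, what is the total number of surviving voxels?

remaining voxels: 25

before carving: 125 voxels (5×5×5)
[1] y-view keeps 11 columns → grid now 55
[2] z-view keeps 20 columns → grid now 43
[3] x-view keeps 15 columns → grid now 25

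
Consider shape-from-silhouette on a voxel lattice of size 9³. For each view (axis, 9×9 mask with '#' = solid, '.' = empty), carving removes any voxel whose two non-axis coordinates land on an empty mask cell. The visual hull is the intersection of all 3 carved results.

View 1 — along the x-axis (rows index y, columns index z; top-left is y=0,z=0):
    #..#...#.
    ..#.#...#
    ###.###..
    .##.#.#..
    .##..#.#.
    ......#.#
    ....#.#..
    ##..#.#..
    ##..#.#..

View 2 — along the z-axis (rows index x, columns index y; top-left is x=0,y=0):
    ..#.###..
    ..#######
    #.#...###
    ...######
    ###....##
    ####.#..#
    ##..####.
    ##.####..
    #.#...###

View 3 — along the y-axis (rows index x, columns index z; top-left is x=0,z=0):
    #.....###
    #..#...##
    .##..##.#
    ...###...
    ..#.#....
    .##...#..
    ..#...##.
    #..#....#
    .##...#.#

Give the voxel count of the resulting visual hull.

initial block: 9^3 = 729
  1. axis=0 (YZ plane), |mask|=32  ⇒  voxels=288
  2. axis=2 (XY plane), |mask|=50  ⇒  voxels=176
  3. axis=1 (XZ plane), |mask|=31  ⇒  voxels=60

voxel count = 60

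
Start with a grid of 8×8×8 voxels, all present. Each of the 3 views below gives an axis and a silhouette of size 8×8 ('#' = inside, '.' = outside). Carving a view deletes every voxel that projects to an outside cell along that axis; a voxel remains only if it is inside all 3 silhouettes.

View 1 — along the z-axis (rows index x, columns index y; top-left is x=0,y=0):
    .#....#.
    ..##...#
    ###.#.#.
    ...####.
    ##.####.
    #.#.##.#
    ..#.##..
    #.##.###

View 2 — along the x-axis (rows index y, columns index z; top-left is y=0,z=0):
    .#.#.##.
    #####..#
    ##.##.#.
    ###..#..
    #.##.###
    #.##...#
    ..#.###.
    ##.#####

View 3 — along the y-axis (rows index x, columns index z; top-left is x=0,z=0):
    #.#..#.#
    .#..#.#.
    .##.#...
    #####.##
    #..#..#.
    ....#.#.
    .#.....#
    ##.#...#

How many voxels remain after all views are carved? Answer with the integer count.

before carving: 512 voxels (8×8×8)
  1. axis=2 (XY plane), |mask|=34  ⇒  voxels=272
  2. axis=0 (YZ plane), |mask|=40  ⇒  voxels=166
  3. axis=1 (XZ plane), |mask|=28  ⇒  voxels=70

|visual hull| = 70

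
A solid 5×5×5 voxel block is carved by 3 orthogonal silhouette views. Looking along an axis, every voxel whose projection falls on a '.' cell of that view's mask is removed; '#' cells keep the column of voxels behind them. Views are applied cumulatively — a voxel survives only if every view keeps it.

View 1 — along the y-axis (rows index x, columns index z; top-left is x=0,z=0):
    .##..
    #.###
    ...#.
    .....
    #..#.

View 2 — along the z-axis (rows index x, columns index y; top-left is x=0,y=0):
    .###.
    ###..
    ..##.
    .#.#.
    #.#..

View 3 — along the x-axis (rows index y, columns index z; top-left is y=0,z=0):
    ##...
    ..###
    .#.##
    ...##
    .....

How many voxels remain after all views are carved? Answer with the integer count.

remaining voxels: 12

full grid |V| = 125
after view 1 [y-axis, 9 of 25 cells solid] → remaining = 45
after view 2 [z-axis, 12 of 25 cells solid] → remaining = 24
after view 3 [x-axis, 10 of 25 cells solid] → remaining = 12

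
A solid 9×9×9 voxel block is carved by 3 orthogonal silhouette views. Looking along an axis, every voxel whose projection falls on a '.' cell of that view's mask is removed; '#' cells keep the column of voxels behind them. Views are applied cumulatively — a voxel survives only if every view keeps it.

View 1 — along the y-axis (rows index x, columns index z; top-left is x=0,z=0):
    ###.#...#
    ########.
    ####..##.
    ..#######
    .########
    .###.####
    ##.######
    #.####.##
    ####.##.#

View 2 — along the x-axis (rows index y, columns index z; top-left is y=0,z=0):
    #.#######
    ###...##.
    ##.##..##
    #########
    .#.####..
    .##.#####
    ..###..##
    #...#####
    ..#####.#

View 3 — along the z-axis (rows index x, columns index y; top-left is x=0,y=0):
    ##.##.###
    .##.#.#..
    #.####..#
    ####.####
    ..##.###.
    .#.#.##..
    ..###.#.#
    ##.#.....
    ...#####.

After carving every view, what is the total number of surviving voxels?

start: 9×9×9 = 729 voxels
carve view 1 (along y, XZ-mask fill 63/81): 567 voxels remain
carve view 2 (along x, YZ-mask fill 57/81): 398 voxels remain
carve view 3 (along z, XY-mask fill 47/81): 229 voxels remain

remaining voxels: 229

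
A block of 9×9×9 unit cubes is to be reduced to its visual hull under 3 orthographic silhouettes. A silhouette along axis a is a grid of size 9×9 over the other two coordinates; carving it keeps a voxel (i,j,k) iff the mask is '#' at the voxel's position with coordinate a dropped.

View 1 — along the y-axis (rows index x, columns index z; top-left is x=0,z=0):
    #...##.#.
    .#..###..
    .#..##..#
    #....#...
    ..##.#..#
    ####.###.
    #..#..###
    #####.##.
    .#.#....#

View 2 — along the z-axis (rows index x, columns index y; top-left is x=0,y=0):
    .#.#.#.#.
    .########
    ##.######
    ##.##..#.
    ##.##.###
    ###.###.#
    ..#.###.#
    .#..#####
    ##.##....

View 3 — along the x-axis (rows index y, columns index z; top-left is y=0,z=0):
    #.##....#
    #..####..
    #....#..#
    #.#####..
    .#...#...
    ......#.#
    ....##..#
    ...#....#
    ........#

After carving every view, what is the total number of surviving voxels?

start: 9×9×9 = 729 voxels
[1] y-view keeps 40 columns → grid now 360
[2] z-view keeps 54 columns → grid now 246
[3] x-view keeps 28 columns → grid now 83

remaining voxels: 83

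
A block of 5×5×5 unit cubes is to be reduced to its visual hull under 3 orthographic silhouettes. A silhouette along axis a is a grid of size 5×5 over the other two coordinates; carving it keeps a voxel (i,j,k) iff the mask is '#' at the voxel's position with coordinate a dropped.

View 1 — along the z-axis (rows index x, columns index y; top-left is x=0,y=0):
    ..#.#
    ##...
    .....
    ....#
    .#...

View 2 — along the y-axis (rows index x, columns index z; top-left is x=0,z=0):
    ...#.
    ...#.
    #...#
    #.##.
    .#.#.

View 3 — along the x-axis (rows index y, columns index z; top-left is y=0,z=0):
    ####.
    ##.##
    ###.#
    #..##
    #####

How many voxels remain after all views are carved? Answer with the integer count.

initial block: 5^3 = 125
[1] z-view keeps 6 columns → grid now 30
[2] y-view keeps 9 columns → grid now 9
[3] x-view keeps 20 columns → grid now 8

8 voxels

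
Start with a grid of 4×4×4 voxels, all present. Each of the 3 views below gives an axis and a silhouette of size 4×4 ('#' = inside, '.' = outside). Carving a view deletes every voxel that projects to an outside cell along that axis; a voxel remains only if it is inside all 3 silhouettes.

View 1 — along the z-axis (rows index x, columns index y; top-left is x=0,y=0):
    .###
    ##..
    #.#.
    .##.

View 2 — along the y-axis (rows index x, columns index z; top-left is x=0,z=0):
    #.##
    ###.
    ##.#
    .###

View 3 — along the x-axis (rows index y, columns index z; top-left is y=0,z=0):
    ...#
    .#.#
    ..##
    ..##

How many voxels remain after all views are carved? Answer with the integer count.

12 voxels

full grid |V| = 64
  1. axis=2 (XY plane), |mask|=9  ⇒  voxels=36
  2. axis=1 (XZ plane), |mask|=12  ⇒  voxels=27
  3. axis=0 (YZ plane), |mask|=7  ⇒  voxels=12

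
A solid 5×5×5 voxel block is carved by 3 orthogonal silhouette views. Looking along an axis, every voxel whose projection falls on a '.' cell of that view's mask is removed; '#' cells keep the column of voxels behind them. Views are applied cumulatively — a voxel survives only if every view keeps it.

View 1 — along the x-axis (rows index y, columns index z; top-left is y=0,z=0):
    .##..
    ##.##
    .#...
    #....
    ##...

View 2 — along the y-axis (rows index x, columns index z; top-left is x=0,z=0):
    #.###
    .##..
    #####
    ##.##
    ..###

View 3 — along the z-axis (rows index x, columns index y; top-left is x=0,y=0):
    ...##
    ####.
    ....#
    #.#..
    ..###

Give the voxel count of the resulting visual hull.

full grid |V| = 125
  1. axis=0 (YZ plane), |mask|=10  ⇒  voxels=50
  2. axis=1 (XZ plane), |mask|=18  ⇒  voxels=33
  3. axis=2 (XY plane), |mask|=12  ⇒  voxels=10

remaining voxels: 10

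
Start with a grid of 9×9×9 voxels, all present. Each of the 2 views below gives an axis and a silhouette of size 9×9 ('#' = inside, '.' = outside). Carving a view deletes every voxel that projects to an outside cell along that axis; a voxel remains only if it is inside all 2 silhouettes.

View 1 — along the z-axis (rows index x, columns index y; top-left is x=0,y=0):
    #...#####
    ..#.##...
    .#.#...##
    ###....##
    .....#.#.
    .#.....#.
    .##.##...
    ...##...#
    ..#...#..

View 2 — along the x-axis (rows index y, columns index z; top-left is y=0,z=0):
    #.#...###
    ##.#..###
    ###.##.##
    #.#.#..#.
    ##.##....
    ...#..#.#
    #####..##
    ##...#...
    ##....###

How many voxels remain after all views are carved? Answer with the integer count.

full grid |V| = 729
[1] z-view keeps 31 columns → grid now 279
[2] x-view keeps 44 columns → grid now 147

|visual hull| = 147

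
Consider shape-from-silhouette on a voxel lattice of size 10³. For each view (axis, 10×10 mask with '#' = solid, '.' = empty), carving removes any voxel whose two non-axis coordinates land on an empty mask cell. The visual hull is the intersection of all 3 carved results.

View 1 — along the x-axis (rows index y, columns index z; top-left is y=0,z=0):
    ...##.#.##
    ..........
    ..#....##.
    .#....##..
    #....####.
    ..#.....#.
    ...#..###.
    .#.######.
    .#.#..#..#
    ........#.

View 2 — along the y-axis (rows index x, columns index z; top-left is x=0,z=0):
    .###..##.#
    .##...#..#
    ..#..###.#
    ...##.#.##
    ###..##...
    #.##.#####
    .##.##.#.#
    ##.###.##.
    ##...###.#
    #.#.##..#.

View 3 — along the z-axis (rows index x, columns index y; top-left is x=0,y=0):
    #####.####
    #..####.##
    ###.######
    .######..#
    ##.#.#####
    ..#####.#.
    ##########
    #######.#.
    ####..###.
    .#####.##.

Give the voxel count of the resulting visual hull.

|visual hull| = 142

full grid |V| = 1000
[1] x-view keeps 34 columns → grid now 340
[2] y-view keeps 57 columns → grid now 189
[3] z-view keeps 78 columns → grid now 142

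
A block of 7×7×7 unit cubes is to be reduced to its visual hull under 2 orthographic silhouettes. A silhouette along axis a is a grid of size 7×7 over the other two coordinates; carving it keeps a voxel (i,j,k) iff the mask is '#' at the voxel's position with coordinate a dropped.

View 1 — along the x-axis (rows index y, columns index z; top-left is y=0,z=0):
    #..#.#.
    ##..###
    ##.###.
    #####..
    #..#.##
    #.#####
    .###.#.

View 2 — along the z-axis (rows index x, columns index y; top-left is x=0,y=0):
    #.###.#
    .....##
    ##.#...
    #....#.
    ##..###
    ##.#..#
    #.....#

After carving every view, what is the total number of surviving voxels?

initial block: 7^3 = 343
step 1: project along x, AND mask (32/49) → |grid| = 224
step 2: project along z, AND mask (23/49) → |grid| = 99

99 voxels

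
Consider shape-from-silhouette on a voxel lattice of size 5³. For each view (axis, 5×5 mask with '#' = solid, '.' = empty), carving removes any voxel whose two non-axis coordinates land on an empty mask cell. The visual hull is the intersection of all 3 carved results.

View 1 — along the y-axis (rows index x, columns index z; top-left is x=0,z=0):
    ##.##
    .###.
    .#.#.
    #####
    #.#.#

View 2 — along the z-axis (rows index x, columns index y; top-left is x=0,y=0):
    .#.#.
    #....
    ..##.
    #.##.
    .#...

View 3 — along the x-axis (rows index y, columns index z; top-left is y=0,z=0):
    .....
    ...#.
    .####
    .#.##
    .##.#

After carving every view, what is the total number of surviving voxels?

|visual hull| = 15

initial block: 5^3 = 125
  1. axis=1 (XZ plane), |mask|=17  ⇒  voxels=85
  2. axis=2 (XY plane), |mask|=9  ⇒  voxels=33
  3. axis=0 (YZ plane), |mask|=11  ⇒  voxels=15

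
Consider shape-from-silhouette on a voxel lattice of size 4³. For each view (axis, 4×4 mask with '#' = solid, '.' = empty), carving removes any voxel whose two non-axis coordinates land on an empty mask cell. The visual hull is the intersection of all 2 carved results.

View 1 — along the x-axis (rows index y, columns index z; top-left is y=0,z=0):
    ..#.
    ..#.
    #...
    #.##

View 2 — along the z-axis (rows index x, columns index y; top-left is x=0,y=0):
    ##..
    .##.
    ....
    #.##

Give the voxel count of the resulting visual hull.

initial block: 4^3 = 64
[1] x-view keeps 6 columns → grid now 24
[2] z-view keeps 7 columns → grid now 9

remaining voxels: 9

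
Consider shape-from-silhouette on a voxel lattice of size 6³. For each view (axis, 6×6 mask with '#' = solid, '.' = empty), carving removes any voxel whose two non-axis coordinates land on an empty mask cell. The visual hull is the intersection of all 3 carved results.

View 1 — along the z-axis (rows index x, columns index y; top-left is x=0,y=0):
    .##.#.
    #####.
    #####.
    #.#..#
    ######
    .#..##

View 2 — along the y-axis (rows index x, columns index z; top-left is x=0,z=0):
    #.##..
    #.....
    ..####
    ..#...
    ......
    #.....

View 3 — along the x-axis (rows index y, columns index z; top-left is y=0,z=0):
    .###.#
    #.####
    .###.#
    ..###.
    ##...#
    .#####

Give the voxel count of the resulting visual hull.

remaining voxels: 27

before carving: 216 voxels (6×6×6)
step 1: project along z, AND mask (25/36) → |grid| = 150
step 2: project along y, AND mask (10/36) → |grid| = 40
step 3: project along x, AND mask (24/36) → |grid| = 27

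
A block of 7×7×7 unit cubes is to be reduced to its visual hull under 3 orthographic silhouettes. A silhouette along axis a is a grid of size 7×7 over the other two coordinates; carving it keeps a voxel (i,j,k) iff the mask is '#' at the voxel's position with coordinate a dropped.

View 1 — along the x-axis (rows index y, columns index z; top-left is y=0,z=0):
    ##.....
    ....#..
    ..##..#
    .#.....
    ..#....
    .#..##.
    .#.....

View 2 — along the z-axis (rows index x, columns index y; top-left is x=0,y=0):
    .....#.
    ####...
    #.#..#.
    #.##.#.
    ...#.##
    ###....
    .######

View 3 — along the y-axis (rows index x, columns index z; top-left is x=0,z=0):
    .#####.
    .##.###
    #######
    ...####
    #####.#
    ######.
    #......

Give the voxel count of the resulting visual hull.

voxel count = 29

full grid |V| = 343
V1 x: intersect with YZ mask (12 set) -- 84 left
V2 z: intersect with XY mask (24 set) -- 48 left
V3 y: intersect with XZ mask (34 set) -- 29 left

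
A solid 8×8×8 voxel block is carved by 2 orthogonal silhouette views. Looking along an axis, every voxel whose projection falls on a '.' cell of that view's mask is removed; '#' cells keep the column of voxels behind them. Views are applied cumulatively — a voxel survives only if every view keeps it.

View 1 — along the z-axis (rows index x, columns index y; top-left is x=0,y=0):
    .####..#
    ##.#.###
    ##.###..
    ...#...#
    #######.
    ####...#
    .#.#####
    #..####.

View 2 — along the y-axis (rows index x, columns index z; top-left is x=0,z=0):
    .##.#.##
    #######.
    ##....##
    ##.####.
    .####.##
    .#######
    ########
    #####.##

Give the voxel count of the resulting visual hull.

before carving: 512 voxels (8×8×8)
  1. axis=2 (XY plane), |mask|=41  ⇒  voxels=328
  2. axis=1 (XZ plane), |mask|=50  ⇒  voxels=259

remaining voxels: 259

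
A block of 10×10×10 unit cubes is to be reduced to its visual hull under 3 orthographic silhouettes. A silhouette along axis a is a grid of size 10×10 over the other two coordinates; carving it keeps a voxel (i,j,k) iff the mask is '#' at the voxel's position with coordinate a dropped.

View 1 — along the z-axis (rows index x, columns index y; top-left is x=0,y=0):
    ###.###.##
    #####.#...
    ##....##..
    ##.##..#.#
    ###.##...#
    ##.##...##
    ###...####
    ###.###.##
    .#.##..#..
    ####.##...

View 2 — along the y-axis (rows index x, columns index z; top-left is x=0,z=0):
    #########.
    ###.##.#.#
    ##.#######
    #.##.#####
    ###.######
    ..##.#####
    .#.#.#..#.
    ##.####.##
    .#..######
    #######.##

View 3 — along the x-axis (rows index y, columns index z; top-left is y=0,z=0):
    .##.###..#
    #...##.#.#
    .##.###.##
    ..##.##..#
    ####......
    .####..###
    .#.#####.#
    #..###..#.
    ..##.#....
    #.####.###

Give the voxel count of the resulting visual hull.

start: 10×10×10 = 1000 voxels
  1. axis=2 (XY plane), |mask|=61  ⇒  voxels=610
  2. axis=1 (XZ plane), |mask|=77  ⇒  voxels=468
  3. axis=0 (YZ plane), |mask|=57  ⇒  voxels=272

272 voxels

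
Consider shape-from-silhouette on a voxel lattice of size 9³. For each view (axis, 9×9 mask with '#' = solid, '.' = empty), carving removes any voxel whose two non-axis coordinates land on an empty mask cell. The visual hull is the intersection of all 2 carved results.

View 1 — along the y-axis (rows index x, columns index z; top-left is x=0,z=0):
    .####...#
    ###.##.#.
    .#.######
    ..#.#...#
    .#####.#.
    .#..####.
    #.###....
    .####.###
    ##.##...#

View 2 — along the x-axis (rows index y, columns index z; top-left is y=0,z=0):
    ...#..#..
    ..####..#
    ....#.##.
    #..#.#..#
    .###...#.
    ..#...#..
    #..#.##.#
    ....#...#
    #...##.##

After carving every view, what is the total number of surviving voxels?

start: 9×9×9 = 729 voxels
carve view 1 (along y, XZ-mask fill 48/81): 432 voxels remain
carve view 2 (along x, YZ-mask fill 32/81): 168 voxels remain

remaining voxels: 168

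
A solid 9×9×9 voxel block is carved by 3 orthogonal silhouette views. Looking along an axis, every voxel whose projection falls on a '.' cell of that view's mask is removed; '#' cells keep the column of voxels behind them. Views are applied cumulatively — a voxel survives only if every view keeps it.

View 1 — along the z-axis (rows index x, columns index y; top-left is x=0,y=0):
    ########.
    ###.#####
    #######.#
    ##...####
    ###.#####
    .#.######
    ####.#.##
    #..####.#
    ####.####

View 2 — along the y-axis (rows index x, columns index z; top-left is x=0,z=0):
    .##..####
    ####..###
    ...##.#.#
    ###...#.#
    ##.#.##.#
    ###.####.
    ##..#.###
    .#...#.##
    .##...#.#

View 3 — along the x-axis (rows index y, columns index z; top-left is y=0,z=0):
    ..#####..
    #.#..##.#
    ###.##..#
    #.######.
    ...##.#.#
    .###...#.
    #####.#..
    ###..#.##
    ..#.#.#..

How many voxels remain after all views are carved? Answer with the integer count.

full grid |V| = 729
step 1: project along z, AND mask (66/81) → |grid| = 594
step 2: project along y, AND mask (49/81) → |grid| = 361
step 3: project along x, AND mask (46/81) → |grid| = 197

197 voxels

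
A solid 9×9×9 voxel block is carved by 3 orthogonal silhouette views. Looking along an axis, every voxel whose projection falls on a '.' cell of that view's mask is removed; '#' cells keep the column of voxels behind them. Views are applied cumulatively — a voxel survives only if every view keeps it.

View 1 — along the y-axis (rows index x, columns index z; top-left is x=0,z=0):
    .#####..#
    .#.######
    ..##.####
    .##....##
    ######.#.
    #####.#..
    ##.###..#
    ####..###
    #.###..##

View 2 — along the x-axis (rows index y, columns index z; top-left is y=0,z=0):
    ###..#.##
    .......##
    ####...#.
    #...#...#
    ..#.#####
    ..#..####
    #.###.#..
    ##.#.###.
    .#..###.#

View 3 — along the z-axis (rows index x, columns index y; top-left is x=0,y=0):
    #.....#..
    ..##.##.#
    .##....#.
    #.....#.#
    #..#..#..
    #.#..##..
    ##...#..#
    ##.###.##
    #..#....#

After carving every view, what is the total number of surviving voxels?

full grid |V| = 729
  1. axis=1 (XZ plane), |mask|=55  ⇒  voxels=495
  2. axis=0 (YZ plane), |mask|=43  ⇒  voxels=259
  3. axis=2 (XY plane), |mask|=34  ⇒  voxels=110

110 voxels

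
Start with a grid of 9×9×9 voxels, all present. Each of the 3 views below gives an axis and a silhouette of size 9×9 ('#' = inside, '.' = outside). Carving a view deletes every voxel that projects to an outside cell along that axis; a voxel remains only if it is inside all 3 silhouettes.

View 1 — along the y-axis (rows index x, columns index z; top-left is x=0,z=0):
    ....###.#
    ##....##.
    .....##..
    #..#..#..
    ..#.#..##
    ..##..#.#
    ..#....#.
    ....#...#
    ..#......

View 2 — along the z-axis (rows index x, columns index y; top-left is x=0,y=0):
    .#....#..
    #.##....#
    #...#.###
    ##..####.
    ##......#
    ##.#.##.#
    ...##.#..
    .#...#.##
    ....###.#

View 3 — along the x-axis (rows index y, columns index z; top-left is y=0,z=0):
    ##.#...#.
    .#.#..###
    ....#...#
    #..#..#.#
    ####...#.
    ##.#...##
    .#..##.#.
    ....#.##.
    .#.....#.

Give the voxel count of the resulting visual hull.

start: 9×9×9 = 729 voxels
[1] y-view keeps 26 columns → grid now 234
[2] z-view keeps 37 columns → grid now 106
[3] x-view keeps 34 columns → grid now 42

|visual hull| = 42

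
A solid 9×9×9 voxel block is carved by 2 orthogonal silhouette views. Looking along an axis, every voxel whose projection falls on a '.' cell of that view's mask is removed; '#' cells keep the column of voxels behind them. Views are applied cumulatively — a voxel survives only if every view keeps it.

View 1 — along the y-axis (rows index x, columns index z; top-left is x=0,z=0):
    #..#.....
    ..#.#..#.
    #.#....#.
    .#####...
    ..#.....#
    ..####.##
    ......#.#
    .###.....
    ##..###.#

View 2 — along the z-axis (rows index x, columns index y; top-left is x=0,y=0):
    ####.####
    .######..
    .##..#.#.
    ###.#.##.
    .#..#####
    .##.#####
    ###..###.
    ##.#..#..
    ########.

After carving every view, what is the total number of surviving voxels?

voxel count = 202

initial block: 9^3 = 729
carve view 1 (along y, XZ-mask fill 32/81): 288 voxels remain
carve view 2 (along z, XY-mask fill 55/81): 202 voxels remain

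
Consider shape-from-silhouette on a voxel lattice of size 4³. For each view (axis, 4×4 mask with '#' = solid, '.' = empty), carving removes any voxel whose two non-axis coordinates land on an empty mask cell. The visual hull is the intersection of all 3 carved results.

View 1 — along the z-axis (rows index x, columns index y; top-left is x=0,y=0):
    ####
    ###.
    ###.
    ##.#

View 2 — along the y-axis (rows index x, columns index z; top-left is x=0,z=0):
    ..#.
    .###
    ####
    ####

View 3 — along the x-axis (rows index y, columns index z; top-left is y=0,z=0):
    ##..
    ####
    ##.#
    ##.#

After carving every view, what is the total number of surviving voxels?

before carving: 64 voxels (4×4×4)
carve view 1 (along z, XY-mask fill 13/16): 52 voxels remain
carve view 2 (along y, XZ-mask fill 12/16): 37 voxels remain
carve view 3 (along x, YZ-mask fill 12/16): 25 voxels remain

|visual hull| = 25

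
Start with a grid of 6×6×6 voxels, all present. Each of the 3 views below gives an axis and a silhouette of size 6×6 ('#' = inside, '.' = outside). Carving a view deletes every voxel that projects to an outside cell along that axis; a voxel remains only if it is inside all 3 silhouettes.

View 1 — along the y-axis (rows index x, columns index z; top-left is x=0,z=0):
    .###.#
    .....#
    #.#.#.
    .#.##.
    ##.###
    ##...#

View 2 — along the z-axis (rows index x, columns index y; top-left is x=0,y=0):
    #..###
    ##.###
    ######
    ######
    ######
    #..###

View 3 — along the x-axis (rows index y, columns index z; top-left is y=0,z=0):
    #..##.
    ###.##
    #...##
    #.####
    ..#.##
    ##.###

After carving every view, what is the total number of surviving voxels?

remaining voxels: 66

initial block: 6^3 = 216
[1] y-view keeps 19 columns → grid now 114
[2] z-view keeps 31 columns → grid now 99
[3] x-view keeps 24 columns → grid now 66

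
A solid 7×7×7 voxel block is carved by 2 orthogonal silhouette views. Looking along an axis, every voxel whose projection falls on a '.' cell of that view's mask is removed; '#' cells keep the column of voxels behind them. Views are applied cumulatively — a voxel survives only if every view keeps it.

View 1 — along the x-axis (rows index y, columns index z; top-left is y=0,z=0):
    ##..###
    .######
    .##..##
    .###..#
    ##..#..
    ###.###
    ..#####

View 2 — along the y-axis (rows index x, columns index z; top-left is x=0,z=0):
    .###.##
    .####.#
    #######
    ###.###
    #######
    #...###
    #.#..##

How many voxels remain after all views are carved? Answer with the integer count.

|visual hull| = 184

before carving: 343 voxels (7×7×7)
  1. axis=0 (YZ plane), |mask|=33  ⇒  voxels=231
  2. axis=1 (XZ plane), |mask|=38  ⇒  voxels=184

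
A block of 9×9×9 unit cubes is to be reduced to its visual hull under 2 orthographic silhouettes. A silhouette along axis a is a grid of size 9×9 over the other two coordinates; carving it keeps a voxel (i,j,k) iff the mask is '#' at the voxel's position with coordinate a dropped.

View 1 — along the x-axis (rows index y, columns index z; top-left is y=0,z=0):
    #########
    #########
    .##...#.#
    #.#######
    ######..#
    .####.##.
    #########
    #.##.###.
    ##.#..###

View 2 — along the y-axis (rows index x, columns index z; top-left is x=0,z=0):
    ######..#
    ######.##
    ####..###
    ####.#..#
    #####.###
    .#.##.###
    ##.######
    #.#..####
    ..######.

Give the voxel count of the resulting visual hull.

initial block: 9^3 = 729
  1. axis=0 (YZ plane), |mask|=64  ⇒  voxels=576
  2. axis=1 (XZ plane), |mask|=62  ⇒  voxels=443

443 voxels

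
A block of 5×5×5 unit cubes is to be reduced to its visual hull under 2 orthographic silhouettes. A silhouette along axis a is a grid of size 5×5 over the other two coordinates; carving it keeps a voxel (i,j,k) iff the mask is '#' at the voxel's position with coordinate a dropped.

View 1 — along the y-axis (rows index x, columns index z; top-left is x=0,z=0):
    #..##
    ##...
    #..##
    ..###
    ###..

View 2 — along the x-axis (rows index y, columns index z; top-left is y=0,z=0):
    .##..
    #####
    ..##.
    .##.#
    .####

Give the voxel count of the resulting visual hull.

|visual hull| = 40

full grid |V| = 125
  1. axis=1 (XZ plane), |mask|=14  ⇒  voxels=70
  2. axis=0 (YZ plane), |mask|=16  ⇒  voxels=40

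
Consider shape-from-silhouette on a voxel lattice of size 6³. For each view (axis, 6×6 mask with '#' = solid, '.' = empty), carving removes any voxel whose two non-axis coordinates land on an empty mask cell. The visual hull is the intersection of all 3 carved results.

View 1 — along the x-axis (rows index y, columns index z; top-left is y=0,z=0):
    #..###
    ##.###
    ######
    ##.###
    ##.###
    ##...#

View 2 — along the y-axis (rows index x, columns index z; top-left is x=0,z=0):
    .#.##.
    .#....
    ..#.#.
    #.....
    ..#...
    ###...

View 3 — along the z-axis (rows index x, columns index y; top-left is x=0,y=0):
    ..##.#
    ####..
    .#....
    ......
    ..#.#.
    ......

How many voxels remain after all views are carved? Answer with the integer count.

|visual hull| = 12

before carving: 216 voxels (6×6×6)
step 1: project along x, AND mask (28/36) → |grid| = 168
step 2: project along y, AND mask (11/36) → |grid| = 45
step 3: project along z, AND mask (10/36) → |grid| = 12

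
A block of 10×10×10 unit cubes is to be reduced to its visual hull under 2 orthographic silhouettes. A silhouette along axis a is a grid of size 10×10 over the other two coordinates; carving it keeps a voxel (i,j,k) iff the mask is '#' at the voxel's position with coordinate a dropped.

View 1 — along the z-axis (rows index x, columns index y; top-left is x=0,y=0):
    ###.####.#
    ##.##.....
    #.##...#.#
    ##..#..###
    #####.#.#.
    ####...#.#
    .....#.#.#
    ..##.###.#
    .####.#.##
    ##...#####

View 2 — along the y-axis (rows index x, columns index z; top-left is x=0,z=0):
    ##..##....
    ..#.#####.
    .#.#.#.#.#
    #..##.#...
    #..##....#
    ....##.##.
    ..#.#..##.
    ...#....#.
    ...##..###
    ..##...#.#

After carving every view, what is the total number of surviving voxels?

start: 10×10×10 = 1000 voxels
  1. axis=2 (XY plane), |mask|=59  ⇒  voxels=590
  2. axis=1 (XZ plane), |mask|=42  ⇒  voxels=244

voxel count = 244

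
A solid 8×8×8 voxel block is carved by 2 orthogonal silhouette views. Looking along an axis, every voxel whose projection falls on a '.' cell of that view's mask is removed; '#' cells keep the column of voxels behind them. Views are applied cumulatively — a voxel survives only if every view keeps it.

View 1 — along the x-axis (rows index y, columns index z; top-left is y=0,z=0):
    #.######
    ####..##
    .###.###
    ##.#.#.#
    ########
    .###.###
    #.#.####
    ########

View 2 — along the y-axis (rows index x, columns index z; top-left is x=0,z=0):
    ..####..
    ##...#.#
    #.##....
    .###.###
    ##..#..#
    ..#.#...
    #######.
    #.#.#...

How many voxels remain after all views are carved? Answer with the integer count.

full grid |V| = 512
[1] x-view keeps 52 columns → grid now 416
[2] y-view keeps 33 columns → grid now 210

remaining voxels: 210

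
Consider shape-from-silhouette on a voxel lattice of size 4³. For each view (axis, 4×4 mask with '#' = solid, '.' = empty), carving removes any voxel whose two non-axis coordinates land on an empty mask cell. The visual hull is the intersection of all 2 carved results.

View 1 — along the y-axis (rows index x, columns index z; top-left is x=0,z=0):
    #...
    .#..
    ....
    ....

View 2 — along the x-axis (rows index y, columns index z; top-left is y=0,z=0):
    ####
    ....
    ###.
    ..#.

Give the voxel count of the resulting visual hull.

4 voxels

before carving: 64 voxels (4×4×4)
after view 1 [y-axis, 2 of 16 cells solid] → remaining = 8
after view 2 [x-axis, 8 of 16 cells solid] → remaining = 4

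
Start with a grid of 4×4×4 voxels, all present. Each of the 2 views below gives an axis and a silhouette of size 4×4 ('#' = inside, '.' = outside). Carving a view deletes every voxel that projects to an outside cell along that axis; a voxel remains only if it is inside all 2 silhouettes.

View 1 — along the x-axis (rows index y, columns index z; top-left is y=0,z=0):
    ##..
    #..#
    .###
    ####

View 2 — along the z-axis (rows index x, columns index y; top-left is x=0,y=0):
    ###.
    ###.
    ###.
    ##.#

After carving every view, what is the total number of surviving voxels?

|visual hull| = 29

full grid |V| = 64
after view 1 [x-axis, 11 of 16 cells solid] → remaining = 44
after view 2 [z-axis, 12 of 16 cells solid] → remaining = 29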